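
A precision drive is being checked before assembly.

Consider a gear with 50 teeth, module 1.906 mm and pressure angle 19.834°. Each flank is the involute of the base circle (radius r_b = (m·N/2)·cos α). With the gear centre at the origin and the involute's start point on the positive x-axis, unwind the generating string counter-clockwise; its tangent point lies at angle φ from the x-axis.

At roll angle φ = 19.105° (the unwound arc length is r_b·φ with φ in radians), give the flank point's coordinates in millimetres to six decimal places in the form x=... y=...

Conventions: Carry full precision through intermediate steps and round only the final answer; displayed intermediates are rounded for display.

x=47.246403 y=0.547798

recognized (one wheel, involute flank): single-mesh tooth geometry, m = 1.906, N = 50
pitch radius r_p = m·N/2 = 1.906·50/2 = 47.650000
base radius r_b = r_p·cos α = 47.650000·cos 19.834° = 44.823383
roll angle φ = 19.105° = 0.33344515 rad
x = r_b·(cos φ + φ·sin φ) = 47.246403
y = r_b·(sin φ − φ·cos φ) = 0.547798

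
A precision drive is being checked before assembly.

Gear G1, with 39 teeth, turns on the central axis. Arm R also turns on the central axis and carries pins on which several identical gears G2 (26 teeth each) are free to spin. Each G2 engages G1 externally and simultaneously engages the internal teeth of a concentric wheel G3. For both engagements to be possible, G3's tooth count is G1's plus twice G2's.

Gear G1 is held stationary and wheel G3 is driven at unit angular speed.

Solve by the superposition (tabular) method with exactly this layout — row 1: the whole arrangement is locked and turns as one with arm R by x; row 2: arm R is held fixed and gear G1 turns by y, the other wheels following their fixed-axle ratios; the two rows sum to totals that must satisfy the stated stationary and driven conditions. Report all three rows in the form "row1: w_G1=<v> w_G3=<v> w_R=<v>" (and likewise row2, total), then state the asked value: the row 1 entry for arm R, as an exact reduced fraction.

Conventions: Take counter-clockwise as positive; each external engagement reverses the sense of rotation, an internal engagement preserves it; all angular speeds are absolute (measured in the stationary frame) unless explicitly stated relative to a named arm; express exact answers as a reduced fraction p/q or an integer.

row1: w_G1=7/10 w_G3=7/10 w_R=7/10
row2: w_G1=-7/10 w_G3=3/10 w_R=0
total: w_G1=0 w_G3=1 w_R=7/10
asked value: 7/10

planetary set (39T centre, 26T on arm, 91T internal) — Willis relation
superposition row 1 [locked train]: every member turns x
superposition row 2 [arm held]: sun y, ring −(39/91)·y, arm 0
boundary: total ω_sun = x + y = 0 and total ω_ring = x − (39/91)·y = 1  ⇒  y = -7/10, x = 7/10
row 2 ring = −(39/91)·(-7/10) = 3/10
totals (row 1 + row 2): sun 7/10 + (-7/10) = 0, ring 7/10 + 3/10 = 1, arm 7/10 + 0 = 7/10
asked cell (row1, arm) = 7/10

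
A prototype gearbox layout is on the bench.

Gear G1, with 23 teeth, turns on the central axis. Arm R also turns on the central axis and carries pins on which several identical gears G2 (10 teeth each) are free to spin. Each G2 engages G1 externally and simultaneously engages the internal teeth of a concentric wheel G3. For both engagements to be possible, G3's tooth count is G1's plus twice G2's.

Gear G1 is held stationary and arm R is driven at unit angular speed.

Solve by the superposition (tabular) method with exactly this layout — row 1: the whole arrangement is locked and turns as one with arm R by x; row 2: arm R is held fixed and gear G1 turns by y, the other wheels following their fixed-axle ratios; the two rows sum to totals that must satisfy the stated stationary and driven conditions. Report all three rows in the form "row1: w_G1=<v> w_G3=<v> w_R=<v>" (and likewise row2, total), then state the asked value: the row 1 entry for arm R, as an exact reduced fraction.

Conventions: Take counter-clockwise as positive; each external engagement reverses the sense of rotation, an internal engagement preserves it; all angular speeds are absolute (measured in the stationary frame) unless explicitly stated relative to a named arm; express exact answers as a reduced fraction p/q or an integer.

row1: w_G1=1 w_G3=1 w_R=1
row2: w_G1=-1 w_G3=23/43 w_R=0
total: w_G1=0 w_G3=66/43 w_R=1
asked value: 1

topology: planetary set — G1 23T / G2 10T / G3 43T, arm = carrier (Willis)
row 1 (train locked, turned with arm): all members turn x
superposition row 2 [arm held]: sun y, ring −(23/43)·y, arm 0
boundary: total ω_sun = x + y = 0 and total ω_arm = x = 1  ⇒  y = -1, x = 1
row 2 ring = −(23/43)·(-1) = 23/43
totals (row 1 + row 2): sun 1 + (-1) = 0, ring 1 + 23/43 = 66/43, arm 1 + 0 = 1
asked cell (row1, arm) = 1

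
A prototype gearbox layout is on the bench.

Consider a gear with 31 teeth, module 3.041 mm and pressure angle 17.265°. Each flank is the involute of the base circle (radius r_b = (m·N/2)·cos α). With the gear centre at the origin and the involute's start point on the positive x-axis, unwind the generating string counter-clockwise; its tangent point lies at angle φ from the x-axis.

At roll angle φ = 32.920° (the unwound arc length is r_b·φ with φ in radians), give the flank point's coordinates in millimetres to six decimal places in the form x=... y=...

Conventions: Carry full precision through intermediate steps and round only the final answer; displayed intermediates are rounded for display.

recognized (one wheel, involute flank): single-mesh tooth geometry, m = 3.041, N = 31
pitch radius r_p = m·N/2 = 3.041·31/2 = 47.135500
base radius r_b = r_p·cos α = 47.135500·cos 17.265° = 45.011682
roll angle φ = 32.920° = 0.57456239 rad
x = r_b·(cos φ + φ·sin φ) = 51.839332
y = r_b·(sin φ − φ·cos φ) = 2.753026

x=51.839332 y=2.753026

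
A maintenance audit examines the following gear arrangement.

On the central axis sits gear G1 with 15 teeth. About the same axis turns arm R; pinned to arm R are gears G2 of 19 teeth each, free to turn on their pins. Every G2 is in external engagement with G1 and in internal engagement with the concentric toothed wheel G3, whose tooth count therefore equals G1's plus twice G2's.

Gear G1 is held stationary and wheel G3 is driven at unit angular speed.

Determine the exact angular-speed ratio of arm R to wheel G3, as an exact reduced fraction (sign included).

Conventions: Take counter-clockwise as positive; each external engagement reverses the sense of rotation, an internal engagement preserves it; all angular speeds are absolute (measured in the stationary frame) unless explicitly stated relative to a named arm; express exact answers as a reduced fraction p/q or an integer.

recognized (axles ride arm R): planetary set, 15/19/53 teeth
ring teeth: 15 + 2·19 = 53
15(ω_sun−ω_arm) = −53(ω_ring−ω_arm),  ω_sun = 0, ω_ring = 1
15(0−ω_arm) = −53(1−ω_arm)  ⇒  68·ω_arm = 53  ⇒  ω_arm = 53/68
ω_out/ω_in = 53/68

53/68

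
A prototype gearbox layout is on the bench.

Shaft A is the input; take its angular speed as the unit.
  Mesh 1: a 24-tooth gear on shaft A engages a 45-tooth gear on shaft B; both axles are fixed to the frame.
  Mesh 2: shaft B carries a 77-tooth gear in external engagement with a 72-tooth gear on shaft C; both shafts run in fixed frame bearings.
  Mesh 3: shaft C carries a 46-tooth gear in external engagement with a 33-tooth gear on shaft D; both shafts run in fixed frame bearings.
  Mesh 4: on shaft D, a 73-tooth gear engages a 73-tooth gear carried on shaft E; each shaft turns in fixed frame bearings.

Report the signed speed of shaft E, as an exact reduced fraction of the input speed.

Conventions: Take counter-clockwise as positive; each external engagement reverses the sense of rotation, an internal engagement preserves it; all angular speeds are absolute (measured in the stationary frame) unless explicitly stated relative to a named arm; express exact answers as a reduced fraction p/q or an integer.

322/405

4-mesh fixed-axis compound train (all bearings frame-fixed)
mesh 1 [24T→45T]: |ω|/ω_in = 1×24/45 = 8/15, sense flips to −
mesh 2 [77T→72T]: |ω|/ω_in = (8/15)×77/72 = 77/135, sense flips to +
mesh 3 [46T→33T]: |ω|/ω_in = (77/135)×46/33 = 322/405, sense flips to −
mesh 4 [73T→73T]: |ω|/ω_in = (322/405)×73/73 = 322/405, sense flips to +
signed output speed (× input speed) = 322/405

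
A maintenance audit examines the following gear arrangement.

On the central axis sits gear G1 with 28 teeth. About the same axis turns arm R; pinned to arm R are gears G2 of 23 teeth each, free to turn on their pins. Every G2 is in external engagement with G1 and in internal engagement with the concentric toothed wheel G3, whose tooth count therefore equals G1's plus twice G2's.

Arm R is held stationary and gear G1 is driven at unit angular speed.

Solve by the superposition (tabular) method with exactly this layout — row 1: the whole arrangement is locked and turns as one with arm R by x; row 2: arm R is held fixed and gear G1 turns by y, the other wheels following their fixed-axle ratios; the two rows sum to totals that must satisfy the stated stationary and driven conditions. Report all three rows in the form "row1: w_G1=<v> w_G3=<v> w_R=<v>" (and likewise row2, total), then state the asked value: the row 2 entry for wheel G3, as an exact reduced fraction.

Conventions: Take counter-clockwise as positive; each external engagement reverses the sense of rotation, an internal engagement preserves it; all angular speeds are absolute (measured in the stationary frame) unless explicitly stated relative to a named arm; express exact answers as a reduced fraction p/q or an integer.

row1: w_G1=0 w_G3=0 w_R=0
row2: w_G1=1 w_G3=-14/37 w_R=0
total: w_G1=1 w_G3=-14/37 w_R=0
asked value: -14/37

recognized (axles ride arm R): planetary set, 28/23/74 teeth
row 1: whole set turns with the arm by x
superposition row 2 [arm held]: sun y, ring −(28/74)·y, arm 0
boundary: total ω_arm = x = 0 and total ω_sun = x + y = 1  ⇒  y = 1, x = 0
row 2 ring = −(28/74)·1 = -14/37
totals (row 1 + row 2): sun 0 + 1 = 1, ring 0 + (-14/37) = -14/37, arm 0 + 0 = 0
asked cell (row2, ring) = -14/37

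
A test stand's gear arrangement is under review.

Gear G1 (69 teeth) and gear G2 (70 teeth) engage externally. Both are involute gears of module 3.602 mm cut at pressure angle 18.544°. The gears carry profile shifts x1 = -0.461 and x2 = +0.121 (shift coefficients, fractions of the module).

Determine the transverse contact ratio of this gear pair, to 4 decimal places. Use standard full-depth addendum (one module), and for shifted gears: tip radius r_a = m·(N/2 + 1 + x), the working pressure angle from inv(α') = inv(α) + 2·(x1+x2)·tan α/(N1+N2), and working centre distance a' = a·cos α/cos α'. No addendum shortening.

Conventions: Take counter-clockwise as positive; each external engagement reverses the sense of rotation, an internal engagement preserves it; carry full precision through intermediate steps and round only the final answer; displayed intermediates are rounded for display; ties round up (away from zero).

class = single-mesh tooth geometry [involute pair 69T × 70T, m = 3.602]
base radii: r_b1 = 117.816917, r_b2 = 119.524408
tip radii: r_a1 = 126.210478, r_a2 = 130.107842
inv(α') = inv(18.544°) + 2·(-0.461+0.121)·tan α/(69+70) = 0.01015455  ⇒  α' = 17.66455°
a' = a·cos α / cos α' = 250.3390·cos 18.544°/cos 17.66455° = 249.085875
action lengths: √(r_a1²−r_b1²) = 45.257695, √(r_a2²−r_b2²) = 51.400062
base pitch p_b = π·m·cos α = 10.728486
CR = (45.257695 + 51.400062 − 249.085875·sin 17.66455°)/10.728486 = 1.964325
contact ratio ≈ 1.9643

1.9643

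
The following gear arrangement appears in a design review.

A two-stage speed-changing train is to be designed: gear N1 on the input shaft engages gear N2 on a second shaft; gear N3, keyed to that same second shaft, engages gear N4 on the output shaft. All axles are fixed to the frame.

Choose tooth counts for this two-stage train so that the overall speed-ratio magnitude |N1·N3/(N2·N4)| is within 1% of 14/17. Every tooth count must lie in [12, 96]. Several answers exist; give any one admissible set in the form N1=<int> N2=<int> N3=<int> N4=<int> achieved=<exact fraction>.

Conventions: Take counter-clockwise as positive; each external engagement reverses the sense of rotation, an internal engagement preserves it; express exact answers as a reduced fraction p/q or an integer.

class = fixed-axis compound train [2-stage, 14/17 wanted]
target = 14/17 in lowest terms: an exact hit needs N1·N3 = k·14 and N2·N4 = k·17 for one integer k, every count in [12, 96]; additionally prefer no 1:1 stage (N1 ≠ N2, N3 ≠ N4)
k = 1…11: no 1:1-free in-range split of k·14 and k·17 into factor pairs; take k = 12
k = 12: N1·N3 = 168 = 12·14, N2·N4 = 204 = 17·12
achieved = 12·14/(17·12) = 14/17; |achieved − target| = 0 ≤ 7/850 ✓

N1=12 N2=17 N3=14 N4=12 achieved=14/17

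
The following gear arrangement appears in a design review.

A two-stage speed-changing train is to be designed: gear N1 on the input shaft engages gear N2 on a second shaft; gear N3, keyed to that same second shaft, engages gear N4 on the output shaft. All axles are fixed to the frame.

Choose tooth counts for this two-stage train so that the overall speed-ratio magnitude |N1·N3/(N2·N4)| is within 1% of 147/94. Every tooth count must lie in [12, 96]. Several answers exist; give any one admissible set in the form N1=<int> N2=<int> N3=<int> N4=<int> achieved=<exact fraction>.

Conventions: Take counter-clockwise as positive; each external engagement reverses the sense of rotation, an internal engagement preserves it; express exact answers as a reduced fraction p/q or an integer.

class = fixed-axis compound train [2-stage, 147/94 wanted]
target = 147/94 in lowest terms: an exact hit needs N1·N3 = k·147 and N2·N4 = k·94 for one integer k, every count in [12, 96]; additionally prefer no 1:1 stage (N1 ≠ N2, N3 ≠ N4)
k = 1…5: no 1:1-free in-range split of k·147 and k·94 into factor pairs; take k = 6
k = 6: N1·N3 = 882 = 14·63, N2·N4 = 564 = 12·47
achieved = 14·63/(12·47) = 147/94; |achieved − target| = 0 ≤ 147/9400 ✓

N1=14 N2=12 N3=63 N4=47 achieved=147/94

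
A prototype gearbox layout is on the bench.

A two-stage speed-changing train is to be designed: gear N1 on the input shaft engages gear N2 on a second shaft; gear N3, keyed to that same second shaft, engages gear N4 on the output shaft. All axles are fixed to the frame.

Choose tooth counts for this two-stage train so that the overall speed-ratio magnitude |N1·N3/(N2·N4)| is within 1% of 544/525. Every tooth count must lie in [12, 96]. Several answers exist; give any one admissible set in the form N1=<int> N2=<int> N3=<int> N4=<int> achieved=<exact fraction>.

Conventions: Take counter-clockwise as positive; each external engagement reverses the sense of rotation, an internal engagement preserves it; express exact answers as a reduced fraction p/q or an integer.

N1=16 N2=15 N3=34 N4=35 achieved=544/525

topology: fixed-axis compound train — 2 stages, target 544/525
target = 544/525 in lowest terms: an exact hit needs N1·N3 = k·544 and N2·N4 = k·525 for one integer k, every count in [12, 96]; additionally prefer no 1:1 stage (N1 ≠ N2, N3 ≠ N4)
k = 1: N1·N3 = 544 = 16·34, N2·N4 = 525 = 15·35
achieved = 16·34/(15·35) = 544/525; |achieved − target| = 0 ≤ 136/13125 ✓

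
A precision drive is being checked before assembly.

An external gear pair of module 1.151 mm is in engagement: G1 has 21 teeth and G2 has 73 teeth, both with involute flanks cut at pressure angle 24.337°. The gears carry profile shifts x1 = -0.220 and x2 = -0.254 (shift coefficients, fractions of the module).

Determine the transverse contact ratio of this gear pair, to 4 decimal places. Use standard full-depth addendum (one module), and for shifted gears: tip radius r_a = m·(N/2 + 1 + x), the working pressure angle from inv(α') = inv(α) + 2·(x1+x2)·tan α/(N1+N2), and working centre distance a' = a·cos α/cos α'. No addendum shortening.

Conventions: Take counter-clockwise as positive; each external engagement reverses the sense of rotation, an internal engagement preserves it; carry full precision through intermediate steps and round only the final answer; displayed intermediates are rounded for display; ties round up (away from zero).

1.6039

recognized (one external pair, fixed centres): single-mesh tooth geometry, m = 1.151, N1 = 21, N2 = 73
base radii: r_b1 = 11.011550, r_b2 = 38.278246
tip radii: r_a1 = 12.983280, r_a2 = 42.870146
inv(α') = inv(24.337°) + 2·(-0.220-0.254)·tan α/(21+73) = 0.02297274  ⇒  α' = 22.97569°
a' = a·cos α / cos α' = 54.0970·cos 24.337°/cos 22.97569° = 53.536846
action lengths: √(r_a1²−r_b1²) = 6.878322, √(r_a2²−r_b2²) = 19.303504
base pitch p_b = π·m·cos α = 3.294648
CR = (6.878322 + 19.303504 − 53.536846·sin 22.97569°)/3.294648 = 1.603881
contact ratio ≈ 1.6039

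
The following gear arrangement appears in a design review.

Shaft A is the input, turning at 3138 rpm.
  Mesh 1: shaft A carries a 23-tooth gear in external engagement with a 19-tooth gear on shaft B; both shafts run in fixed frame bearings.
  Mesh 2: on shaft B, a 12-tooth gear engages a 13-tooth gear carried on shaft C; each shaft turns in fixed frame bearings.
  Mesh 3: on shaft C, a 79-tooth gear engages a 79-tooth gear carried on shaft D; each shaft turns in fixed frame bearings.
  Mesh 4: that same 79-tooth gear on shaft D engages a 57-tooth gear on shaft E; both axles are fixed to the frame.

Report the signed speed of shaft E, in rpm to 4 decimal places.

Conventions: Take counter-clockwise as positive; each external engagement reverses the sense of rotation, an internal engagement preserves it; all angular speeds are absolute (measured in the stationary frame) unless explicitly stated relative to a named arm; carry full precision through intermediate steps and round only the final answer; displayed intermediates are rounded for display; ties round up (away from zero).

+4859.7878 rpm

topology: fixed-axis compound train — 4 meshes, A→E
mesh 1 [23T→19T]: ω = 3138.0000×23/19 = 3798.6316 rpm, sense flips to −
mesh 2 [12T→13T]: ω = 3798.6316×12/13 = 3506.4291 rpm, sense flips to +
mesh 3 [79T→79T]: ω = 3506.4291×79/79 = 3506.4291 rpm, sense flips to −
mesh 4 [79T→57T]: ω = 3506.4291×79/57 = 4859.7878 rpm, sense flips to +
signed output speed = +4859.7878 rpm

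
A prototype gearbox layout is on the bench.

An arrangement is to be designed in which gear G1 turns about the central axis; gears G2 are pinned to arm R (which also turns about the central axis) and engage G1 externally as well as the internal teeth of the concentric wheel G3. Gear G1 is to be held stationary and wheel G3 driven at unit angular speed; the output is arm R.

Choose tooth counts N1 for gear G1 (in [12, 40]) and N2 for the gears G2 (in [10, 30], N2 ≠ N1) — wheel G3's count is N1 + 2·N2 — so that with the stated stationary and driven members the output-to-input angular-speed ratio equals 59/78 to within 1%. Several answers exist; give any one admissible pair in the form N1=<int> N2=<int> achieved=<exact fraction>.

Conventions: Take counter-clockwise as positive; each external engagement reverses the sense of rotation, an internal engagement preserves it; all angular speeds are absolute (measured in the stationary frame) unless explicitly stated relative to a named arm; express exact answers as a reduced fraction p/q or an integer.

design class (target 59/78): planetary set
Willis with ω_sun = 0: ω_arm/ω_ring = N3/(N1+N3); set equal to 59/78  ⇒  N3/N1 = (59/78)/(1 − 59/78) = 59/19
N3 = N1 + 2·N2  ⇒  N2/N1 = (N3/N1 − 1)/2 = (59/19 − 1)/2 = 20/19
smallest multiple with N1 ≥ 12 and N2 ≥ 10: k = 1  ⇒  N1 = 1·19 = 19, N2 = 1·20 = 20 (N1 ≤ 40, N2 ≤ 30, N2 ≠ N1 ✓), N3 = 19 + 2·20 = 59
check: N3/(N1+N3) with N1 = 19, N3 = 59 gives 59/78; |achieved − target| = 0 ≤ 59/7800 ✓

N1=19 N2=20 achieved=59/78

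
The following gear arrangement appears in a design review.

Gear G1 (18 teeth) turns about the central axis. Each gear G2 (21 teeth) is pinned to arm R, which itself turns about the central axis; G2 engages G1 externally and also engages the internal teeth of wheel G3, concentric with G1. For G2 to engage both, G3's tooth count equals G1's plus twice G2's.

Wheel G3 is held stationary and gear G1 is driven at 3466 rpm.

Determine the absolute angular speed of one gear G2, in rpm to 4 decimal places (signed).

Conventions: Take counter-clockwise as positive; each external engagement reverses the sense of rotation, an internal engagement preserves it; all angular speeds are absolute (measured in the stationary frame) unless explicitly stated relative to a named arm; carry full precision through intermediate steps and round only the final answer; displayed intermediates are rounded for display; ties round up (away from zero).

topology: planetary set — G1 18T / G2 21T / G3 60T, arm = carrier (Willis)
normalise by the input: solve with ω_sun = 1, then scale by 3466 rpm
ring teeth: 18 + 2·21 = 60
18(ω_sun−ω_arm) = −60(ω_ring−ω_arm),  ω_ring = 0, ω_sun = 1
18(1−ω_arm) = −60(0−ω_arm)  ⇒  78·ω_arm = 18  ⇒  ω_arm = 3/13
sun–planet mesh: 18·(1−3/13) = −21·(ω_p−ω_arm)  ⇒  ω_p−ω_arm = -60/91
ω_p = 3/13 − 60/91 = -3/7
scale: ω_p = -3/7 × 3466 rpm = -1485.4286 rpm

-1485.4286 rpm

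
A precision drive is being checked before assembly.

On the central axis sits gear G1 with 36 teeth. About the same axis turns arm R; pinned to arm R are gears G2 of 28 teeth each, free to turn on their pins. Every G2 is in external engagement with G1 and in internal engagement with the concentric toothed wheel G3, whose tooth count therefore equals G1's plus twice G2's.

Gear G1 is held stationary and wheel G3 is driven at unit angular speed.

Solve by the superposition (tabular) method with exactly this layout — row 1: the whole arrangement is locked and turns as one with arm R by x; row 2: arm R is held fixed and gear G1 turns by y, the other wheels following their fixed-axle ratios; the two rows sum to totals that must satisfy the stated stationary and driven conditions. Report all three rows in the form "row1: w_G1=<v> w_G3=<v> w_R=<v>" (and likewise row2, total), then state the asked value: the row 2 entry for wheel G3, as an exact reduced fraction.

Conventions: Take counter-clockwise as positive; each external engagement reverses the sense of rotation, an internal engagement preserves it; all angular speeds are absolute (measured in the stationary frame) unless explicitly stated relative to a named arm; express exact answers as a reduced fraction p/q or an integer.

topology: planetary set — G1 36T / G2 28T / G3 92T, arm = carrier (Willis)
row 1 (train locked, turned with arm): all members turn x
row 2 (arm held, sun turns y): ω_ring = −(36/92)·y, ω_arm = 0
boundary: total ω_sun = x + y = 0 and total ω_ring = x − (36/92)·y = 1  ⇒  y = -23/32, x = 23/32
row 2 ring = −(36/92)·(-23/32) = 9/32
totals (row 1 + row 2): sun 23/32 + (-23/32) = 0, ring 23/32 + 9/32 = 1, arm 23/32 + 0 = 23/32
asked cell (row2, ring) = 9/32

row1: w_G1=23/32 w_G3=23/32 w_R=23/32
row2: w_G1=-23/32 w_G3=9/32 w_R=0
total: w_G1=0 w_G3=1 w_R=23/32
asked value: 9/32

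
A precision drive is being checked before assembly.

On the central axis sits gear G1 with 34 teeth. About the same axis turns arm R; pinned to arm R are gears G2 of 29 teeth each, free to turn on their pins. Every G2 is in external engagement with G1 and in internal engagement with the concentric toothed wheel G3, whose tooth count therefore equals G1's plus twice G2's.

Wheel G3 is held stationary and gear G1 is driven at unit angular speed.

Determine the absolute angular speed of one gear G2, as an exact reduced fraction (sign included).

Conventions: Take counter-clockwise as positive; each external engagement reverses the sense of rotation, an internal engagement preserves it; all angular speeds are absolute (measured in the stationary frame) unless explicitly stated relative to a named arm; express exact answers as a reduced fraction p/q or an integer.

-17/29

recognized (axles ride arm R): planetary set, 34/29/92 teeth
ring teeth: 34 + 2·29 = 92
34(ω_sun−ω_arm) = −92(ω_ring−ω_arm),  ω_ring = 0, ω_sun = 1
34(1−ω_arm) = −92(0−ω_arm)  ⇒  126·ω_arm = 34  ⇒  ω_arm = 17/63
sun–planet mesh: 34·(1−17/63) = −29·(ω_p−ω_arm)  ⇒  ω_p−ω_arm = -1564/1827
ω_p = 17/63 − 1564/1827 = -17/29
exact speed ratio = -17/29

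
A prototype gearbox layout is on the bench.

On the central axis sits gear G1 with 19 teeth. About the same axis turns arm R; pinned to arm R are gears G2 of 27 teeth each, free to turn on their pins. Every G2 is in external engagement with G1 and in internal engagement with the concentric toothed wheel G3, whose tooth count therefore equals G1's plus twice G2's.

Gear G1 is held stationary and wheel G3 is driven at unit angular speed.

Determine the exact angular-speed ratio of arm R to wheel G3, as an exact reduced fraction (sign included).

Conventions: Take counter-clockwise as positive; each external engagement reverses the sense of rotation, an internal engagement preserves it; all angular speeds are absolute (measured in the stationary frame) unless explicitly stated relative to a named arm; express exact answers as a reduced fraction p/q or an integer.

planetary set (19T centre, 27T on arm, 73T internal) — Willis relation
ring teeth: 19 + 2·27 = 73
19(ω_sun−ω_arm) = −73(ω_ring−ω_arm),  ω_sun = 0, ω_ring = 1
19(0−ω_arm) = −73(1−ω_arm)  ⇒  92·ω_arm = 73  ⇒  ω_arm = 73/92
ω_out/ω_in = 73/92

73/92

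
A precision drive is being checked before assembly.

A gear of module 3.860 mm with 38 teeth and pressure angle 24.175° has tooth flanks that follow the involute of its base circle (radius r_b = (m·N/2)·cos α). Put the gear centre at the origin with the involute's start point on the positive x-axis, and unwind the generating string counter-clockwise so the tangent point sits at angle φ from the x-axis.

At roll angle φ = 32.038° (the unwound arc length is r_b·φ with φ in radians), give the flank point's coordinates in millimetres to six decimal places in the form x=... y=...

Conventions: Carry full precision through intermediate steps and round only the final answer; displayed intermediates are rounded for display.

x=76.564504 y=3.778721

single-mesh involute tooth geometry (38T wheel at module 3.860)
pitch radius r_p = m·N/2 = 3.860·38/2 = 73.340000
base radius r_b = r_p·cos α = 73.340000·cos 24.175° = 66.908001
roll angle φ = 32.038° = 0.55916859 rad
x = r_b·(cos φ + φ·sin φ) = 76.564504
y = r_b·(sin φ − φ·cos φ) = 3.778721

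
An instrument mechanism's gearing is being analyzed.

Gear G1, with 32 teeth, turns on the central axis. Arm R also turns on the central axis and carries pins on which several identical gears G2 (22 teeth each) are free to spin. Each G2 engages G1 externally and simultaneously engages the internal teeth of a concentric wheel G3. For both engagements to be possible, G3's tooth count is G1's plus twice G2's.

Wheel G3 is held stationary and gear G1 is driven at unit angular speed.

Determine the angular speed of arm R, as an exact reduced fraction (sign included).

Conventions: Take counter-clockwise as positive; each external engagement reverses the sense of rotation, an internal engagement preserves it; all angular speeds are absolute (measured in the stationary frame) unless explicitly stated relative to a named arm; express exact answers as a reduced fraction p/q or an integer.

8/27

planetary set (32T centre, 22T on arm, 76T internal) — Willis relation
ring teeth: 32 + 2·22 = 76
32(ω_sun−ω_arm) = −76(ω_ring−ω_arm),  ω_ring = 0, ω_sun = 1
32(1−ω_arm) = −76(0−ω_arm)  ⇒  108·ω_arm = 32  ⇒  ω_arm = 8/27
exact speed ratio = 8/27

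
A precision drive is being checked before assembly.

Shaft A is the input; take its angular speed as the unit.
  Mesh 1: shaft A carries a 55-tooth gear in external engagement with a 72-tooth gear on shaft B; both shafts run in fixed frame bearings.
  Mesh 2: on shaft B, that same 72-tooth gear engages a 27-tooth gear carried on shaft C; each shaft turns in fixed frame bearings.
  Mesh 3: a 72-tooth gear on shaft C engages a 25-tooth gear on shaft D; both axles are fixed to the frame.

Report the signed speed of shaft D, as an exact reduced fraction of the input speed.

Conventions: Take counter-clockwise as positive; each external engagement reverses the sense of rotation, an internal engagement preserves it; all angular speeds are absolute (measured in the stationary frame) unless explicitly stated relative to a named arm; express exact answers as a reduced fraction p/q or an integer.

-88/15

3-mesh fixed-axis compound train (all bearings frame-fixed)
mesh 1 [55T→72T]: |ω|/ω_in = 1×55/72 = 55/72, sense flips to −
mesh 2 [72T→27T]: |ω|/ω_in = (55/72)×72/27 = 55/27, sense flips to +
mesh 3 [72T→25T]: |ω|/ω_in = (55/27)×72/25 = 88/15, sense flips to −
signed output speed (× input speed) = -88/15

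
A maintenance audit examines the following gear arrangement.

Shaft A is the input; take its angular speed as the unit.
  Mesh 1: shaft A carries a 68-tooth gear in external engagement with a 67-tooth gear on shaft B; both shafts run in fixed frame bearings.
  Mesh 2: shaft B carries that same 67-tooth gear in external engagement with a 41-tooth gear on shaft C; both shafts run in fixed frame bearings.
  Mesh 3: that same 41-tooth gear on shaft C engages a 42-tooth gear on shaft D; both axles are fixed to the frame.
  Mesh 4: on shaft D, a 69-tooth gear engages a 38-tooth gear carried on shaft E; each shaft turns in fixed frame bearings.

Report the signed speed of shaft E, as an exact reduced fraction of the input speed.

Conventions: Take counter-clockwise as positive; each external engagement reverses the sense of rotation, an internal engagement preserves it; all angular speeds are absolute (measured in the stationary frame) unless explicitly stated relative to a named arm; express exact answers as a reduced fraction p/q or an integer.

4-mesh fixed-axis compound train (all bearings frame-fixed)
mesh 1 [68T→67T]: |ω|/ω_in = 1×68/67 = 68/67, sense flips to −
mesh 2 [67T→41T]: |ω|/ω_in = (68/67)×67/41 = 68/41, sense flips to +
mesh 3 [41T→42T]: |ω|/ω_in = (68/41)×41/42 = 34/21, sense flips to −
mesh 4 [69T→38T]: |ω|/ω_in = (34/21)×69/38 = 391/133, sense flips to +
signed output speed (× input speed) = 391/133

391/133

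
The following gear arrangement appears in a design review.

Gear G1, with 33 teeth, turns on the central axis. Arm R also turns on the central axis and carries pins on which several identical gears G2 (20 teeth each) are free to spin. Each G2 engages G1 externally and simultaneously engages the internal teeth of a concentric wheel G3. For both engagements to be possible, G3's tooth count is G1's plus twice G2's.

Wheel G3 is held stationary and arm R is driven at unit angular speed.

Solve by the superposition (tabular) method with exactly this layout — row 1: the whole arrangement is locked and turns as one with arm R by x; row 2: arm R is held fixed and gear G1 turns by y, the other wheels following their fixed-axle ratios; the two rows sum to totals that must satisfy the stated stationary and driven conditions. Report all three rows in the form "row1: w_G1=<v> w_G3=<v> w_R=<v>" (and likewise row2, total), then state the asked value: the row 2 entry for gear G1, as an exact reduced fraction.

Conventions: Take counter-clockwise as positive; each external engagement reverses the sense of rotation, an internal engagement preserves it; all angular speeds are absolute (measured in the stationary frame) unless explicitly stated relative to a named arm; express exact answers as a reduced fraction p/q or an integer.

row1: w_G1=1 w_G3=1 w_R=1
row2: w_G1=73/33 w_G3=-1 w_R=0
total: w_G1=106/33 w_G3=0 w_R=1
asked value: 73/33

planetary set (33T centre, 20T on arm, 73T internal) — Willis relation
superposition row 1 [locked train]: every member turns x
superposition row 2 [arm held]: sun y, ring −(33/73)·y, arm 0
boundary: total ω_ring = x − (33/73)·y = 0 and total ω_arm = x = 1  ⇒  y = 73/33, x = 1
row 2 ring = −(33/73)·73/33 = -1
totals (row 1 + row 2): sun 1 + 73/33 = 106/33, ring 1 + (-1) = 0, arm 1 + 0 = 1
asked cell (row2, sun) = 73/33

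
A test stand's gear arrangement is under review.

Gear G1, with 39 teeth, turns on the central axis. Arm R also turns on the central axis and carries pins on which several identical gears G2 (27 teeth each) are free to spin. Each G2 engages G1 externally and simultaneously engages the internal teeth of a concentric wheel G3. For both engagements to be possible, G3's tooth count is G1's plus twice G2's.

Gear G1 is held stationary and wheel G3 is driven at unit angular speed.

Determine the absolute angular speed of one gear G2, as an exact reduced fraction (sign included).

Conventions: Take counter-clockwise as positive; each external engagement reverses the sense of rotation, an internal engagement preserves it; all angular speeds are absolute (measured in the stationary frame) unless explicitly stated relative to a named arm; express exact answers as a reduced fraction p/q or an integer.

31/18

planetary set (39T centre, 27T on arm, 93T internal) — Willis relation
ring teeth: 39 + 2·27 = 93
39(ω_sun−ω_arm) = −93(ω_ring−ω_arm),  ω_sun = 0, ω_ring = 1
39(0−ω_arm) = −93(1−ω_arm)  ⇒  132·ω_arm = 93  ⇒  ω_arm = 31/44
sun–planet mesh: 39·(0−31/44) = −27·(ω_p−ω_arm)  ⇒  ω_p−ω_arm = 403/396
ω_p = 31/44 + 403/396 = 31/18
exact speed ratio = 31/18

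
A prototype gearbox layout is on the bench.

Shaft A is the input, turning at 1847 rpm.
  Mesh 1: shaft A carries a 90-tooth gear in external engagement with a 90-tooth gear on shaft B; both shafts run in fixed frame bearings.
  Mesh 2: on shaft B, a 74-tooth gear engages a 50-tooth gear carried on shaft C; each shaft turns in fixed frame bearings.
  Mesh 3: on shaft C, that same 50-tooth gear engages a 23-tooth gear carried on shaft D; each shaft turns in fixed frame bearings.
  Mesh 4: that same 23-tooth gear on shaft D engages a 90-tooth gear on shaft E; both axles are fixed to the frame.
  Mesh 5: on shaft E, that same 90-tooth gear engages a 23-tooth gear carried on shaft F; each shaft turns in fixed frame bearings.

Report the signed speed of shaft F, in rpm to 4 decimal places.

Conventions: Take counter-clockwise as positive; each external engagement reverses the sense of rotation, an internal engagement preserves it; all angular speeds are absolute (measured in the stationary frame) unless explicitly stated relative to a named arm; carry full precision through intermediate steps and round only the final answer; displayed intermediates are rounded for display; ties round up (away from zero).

class = fixed-axis compound train [5 meshes; 5 ratios multiply, 5 sense flips]
mesh 1 [90T→90T]: ω = 1847.0000×90/90 = 1847.0000 rpm, sense flips to −
mesh 2 [74T→50T]: ω = 1847.0000×74/50 = 2733.5600 rpm, sense flips to +
mesh 3 [50T→23T]: ω = 2733.5600×50/23 = 5942.5217 rpm, sense flips to −
mesh 4 [23T→90T]: ω = 5942.5217×23/90 = 1518.6444 rpm, sense flips to +
mesh 5 [90T→23T]: ω = 1518.6444×90/23 = 5942.5217 rpm, sense flips to −
signed output speed = -5942.5217 rpm

-5942.5217 rpm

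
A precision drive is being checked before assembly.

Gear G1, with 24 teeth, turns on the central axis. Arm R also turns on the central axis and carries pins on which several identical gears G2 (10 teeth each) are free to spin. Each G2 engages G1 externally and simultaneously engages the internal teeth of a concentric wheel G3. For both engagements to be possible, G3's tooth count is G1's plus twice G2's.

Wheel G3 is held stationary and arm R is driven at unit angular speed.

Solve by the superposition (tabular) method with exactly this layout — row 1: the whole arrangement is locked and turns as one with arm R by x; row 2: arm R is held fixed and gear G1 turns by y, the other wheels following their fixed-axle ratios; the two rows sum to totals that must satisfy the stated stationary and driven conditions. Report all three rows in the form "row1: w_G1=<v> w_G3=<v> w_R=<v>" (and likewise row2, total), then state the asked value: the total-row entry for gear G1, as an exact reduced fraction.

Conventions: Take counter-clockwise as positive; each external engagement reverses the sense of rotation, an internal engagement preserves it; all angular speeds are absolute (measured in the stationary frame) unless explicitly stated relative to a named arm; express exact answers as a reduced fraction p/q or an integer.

row1: w_G1=1 w_G3=1 w_R=1
row2: w_G1=11/6 w_G3=-1 w_R=0
total: w_G1=17/6 w_G3=0 w_R=1
asked value: 17/6

planetary set (24T centre, 10T on arm, 44T internal) — Willis relation
row 1 — lock + rotate with arm: ω_sun = ω_ring = ω_arm = x
row 2 (arm held, sun turns y): ω_ring = −(24/44)·y, ω_arm = 0
boundary: total ω_ring = x − (24/44)·y = 0 and total ω_arm = x = 1  ⇒  y = 11/6, x = 1
row 2 ring = −(24/44)·11/6 = -1
totals (row 1 + row 2): sun 1 + 11/6 = 17/6, ring 1 + (-1) = 0, arm 1 + 0 = 1
asked cell (total, sun) = 17/6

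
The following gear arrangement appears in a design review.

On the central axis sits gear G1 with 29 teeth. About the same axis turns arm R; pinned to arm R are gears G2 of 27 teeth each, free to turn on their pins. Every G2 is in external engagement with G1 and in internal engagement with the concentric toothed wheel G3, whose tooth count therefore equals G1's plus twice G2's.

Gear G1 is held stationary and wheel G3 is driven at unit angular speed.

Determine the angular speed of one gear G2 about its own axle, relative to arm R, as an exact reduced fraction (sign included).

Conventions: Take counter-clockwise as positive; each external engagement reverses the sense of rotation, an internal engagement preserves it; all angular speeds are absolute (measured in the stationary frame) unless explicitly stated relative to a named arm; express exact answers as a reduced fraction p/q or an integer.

recognized (axles ride arm R): planetary set, 29/27/83 teeth
ring teeth: 29 + 2·27 = 83
29(ω_sun−ω_arm) = −83(ω_ring−ω_arm),  ω_sun = 0, ω_ring = 1
29(0−ω_arm) = −83(1−ω_arm)  ⇒  112·ω_arm = 83  ⇒  ω_arm = 83/112
sun–planet mesh: 29·(0−83/112) = −27·(ω_p−ω_arm)  ⇒  ω_p−ω_arm = 2407/3024
exact speed ratio = 2407/3024

2407/3024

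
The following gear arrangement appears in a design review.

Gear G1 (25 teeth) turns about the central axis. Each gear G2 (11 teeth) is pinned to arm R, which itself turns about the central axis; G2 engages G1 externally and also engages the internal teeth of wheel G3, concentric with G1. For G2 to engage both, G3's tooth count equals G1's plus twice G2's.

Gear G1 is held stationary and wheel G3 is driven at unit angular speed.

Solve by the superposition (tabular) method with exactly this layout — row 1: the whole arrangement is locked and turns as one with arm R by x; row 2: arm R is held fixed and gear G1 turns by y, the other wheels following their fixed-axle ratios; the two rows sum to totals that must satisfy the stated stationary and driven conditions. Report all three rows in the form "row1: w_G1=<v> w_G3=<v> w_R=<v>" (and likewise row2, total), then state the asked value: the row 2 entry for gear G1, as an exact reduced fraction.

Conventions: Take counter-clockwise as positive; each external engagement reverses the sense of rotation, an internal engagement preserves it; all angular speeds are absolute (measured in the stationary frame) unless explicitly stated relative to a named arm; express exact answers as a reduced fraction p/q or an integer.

row1: w_G1=47/72 w_G3=47/72 w_R=47/72
row2: w_G1=-47/72 w_G3=25/72 w_R=0
total: w_G1=0 w_G3=1 w_R=47/72
asked value: -47/72

topology: planetary set — G1 25T / G2 11T / G3 47T, arm = carrier (Willis)
row 1: whole set turns with the arm by x
row 2: sun turns y, ring = −(25/47)·y, arm 0
boundary: total ω_sun = x + y = 0 and total ω_ring = x − (25/47)·y = 1  ⇒  y = -47/72, x = 47/72
row 2 ring = −(25/47)·(-47/72) = 25/72
totals (row 1 + row 2): sun 47/72 + (-47/72) = 0, ring 47/72 + 25/72 = 1, arm 47/72 + 0 = 47/72
asked cell (row2, sun) = -47/72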